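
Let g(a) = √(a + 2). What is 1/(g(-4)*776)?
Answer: -I*√2/1552 ≈ -0.00091122*I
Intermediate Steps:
g(a) = √(2 + a)
1/(g(-4)*776) = 1/(√(2 - 4)*776) = 1/(√(-2)*776) = 1/((I*√2)*776) = 1/(776*I*√2) = -I*√2/1552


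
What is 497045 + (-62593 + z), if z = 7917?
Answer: 442369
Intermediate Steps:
497045 + (-62593 + z) = 497045 + (-62593 + 7917) = 497045 - 54676 = 442369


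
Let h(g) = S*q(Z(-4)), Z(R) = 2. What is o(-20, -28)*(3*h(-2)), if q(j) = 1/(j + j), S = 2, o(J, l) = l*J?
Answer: 840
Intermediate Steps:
o(J, l) = J*l
q(j) = 1/(2*j)
h(g) = ½ (h(g) = 2*((½)/2) = 2*((½)*(½)) = 2*(¼) = ½)
o(-20, -28)*(3*h(-2)) = (-20*(-28))*(3*(½)) = 560*(3/2) = 840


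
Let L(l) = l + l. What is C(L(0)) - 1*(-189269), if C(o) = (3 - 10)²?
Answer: 189318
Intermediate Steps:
L(l) = 2*l
C(o) = 49 (C(o) = (-7)² = 49)
C(L(0)) - 1*(-189269) = 49 - 1*(-189269) = 49 + 189269 = 189318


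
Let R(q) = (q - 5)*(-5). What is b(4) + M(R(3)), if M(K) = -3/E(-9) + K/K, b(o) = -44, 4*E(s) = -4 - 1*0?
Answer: -40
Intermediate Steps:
E(s) = -1 (E(s) = (-4 - 1*0)/4 = (-4 + 0)/4 = (¼)*(-4) = -1)
R(q) = 25 - 5*q (R(q) = (-5 + q)*(-5) = 25 - 5*q)
M(K) = 4 (M(K) = -3/(-1) + K/K = -3*(-1) + 1 = 3 + 1 = 4)
b(4) + M(R(3)) = -44 + 4 = -40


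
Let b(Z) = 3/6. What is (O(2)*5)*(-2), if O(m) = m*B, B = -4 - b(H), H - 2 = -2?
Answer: 90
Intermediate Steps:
H = 0 (H = 2 - 2 = 0)
b(Z) = ½ (b(Z) = 3*(⅙) = ½)
B = -9/2 (B = -4 - 1*½ = -4 - ½ = -9/2 ≈ -4.5000)
O(m) = -9*m/2 (O(m) = m*(-9/2) = -9*m/2)
(O(2)*5)*(-2) = (-9/2*2*5)*(-2) = -9*5*(-2) = -45*(-2) = 90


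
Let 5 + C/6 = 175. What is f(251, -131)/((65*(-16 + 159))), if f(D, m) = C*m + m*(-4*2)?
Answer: -12052/845 ≈ -14.263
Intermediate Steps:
C = 1020 (C = -30 + 6*175 = -30 + 1050 = 1020)
f(D, m) = 1012*m (f(D, m) = 1020*m + m*(-4*2) = 1020*m + m*(-8) = 1020*m - 8*m = 1012*m)
f(251, -131)/((65*(-16 + 159))) = (1012*(-131))/((65*(-16 + 159))) = -132572/(65*143) = -132572/9295 = -132572*1/9295 = -12052/845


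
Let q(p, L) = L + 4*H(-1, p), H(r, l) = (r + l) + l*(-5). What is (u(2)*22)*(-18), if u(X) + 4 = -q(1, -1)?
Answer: -6732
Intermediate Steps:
H(r, l) = r - 4*l (H(r, l) = (l + r) - 5*l = r - 4*l)
q(p, L) = -4 + L - 16*p (q(p, L) = L + 4*(-1 - 4*p) = L + (-4 - 16*p) = -4 + L - 16*p)
u(X) = 17 (u(X) = -4 - (-4 - 1 - 16*1) = -4 - (-4 - 1 - 16) = -4 - 1*(-21) = -4 + 21 = 17)
(u(2)*22)*(-18) = (17*22)*(-18) = 374*(-18) = -6732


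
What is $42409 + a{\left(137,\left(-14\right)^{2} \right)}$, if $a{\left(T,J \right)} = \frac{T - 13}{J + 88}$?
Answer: $\frac{3011070}{71} \approx 42409.0$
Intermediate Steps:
$a{\left(T,J \right)} = \frac{-13 + T}{88 + J}$
$42409 + a{\left(137,\left(-14\right)^{2} \right)} = 42409 + \frac{-13 + 137}{88 + \left(-14\right)^{2}} = 42409 + \frac{1}{88 + 196} \cdot 124 = 42409 + \frac{1}{284} \cdot 124 = 42409 + \frac{31}{71} = \frac{3011070}{71}$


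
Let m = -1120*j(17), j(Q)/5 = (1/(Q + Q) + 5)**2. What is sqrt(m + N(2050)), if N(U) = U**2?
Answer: 10*sqrt(11735851)/17 ≈ 2015.2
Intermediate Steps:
j(Q) = 5*(5 + 1/(2*Q))**2 (j(Q) = 5*(1/(Q + Q) + 5)**2 = 5*(1/(2*Q) + 5)**2 = 5*(5 + 1/(2*Q))**2)
m = -40937400/289 (m = -1400*(1 + 10*17)**2/17**2 = -1400*(1 + 170)**2/289 = -1400*171**2/289 = -1400*29241/289 = -1120*146205/1156 = -40937400/289 ≈ -1.4165e+5)
sqrt(m + N(2050)) = sqrt(-40937400/289 + 2050**2) = sqrt(-40937400/289 + 4202500) = sqrt(1173585100/289) = 10*sqrt(11735851)/17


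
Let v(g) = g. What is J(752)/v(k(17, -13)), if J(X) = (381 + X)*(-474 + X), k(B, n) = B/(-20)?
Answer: -6299480/17 ≈ -3.7056e+5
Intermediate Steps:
k(B, n) = -B/20 (k(B, n) = B*(-1/20) = -B/20)
J(X) = (-474 + X)*(381 + X)
J(752)/v(k(17, -13)) = (-180594 + 752² - 93*752)/((-1/20*17)) = (-180594 + 565504 - 69936)/(-17/20) = 314974*(-20/17) = -6299480/17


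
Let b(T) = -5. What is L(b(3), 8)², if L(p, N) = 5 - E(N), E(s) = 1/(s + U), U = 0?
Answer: 1521/64 ≈ 23.766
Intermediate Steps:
E(s) = 1/s (E(s) = 1/(s + 0) = 1/s)
L(p, N) = 5 - 1/N
L(b(3), 8)² = (5 - 1/8)² = (5 - 1*⅛)² = (5 - ⅛)² = (39/8)² = 1521/64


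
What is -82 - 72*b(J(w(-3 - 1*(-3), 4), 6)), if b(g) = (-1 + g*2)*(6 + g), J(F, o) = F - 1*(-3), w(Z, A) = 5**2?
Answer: -134722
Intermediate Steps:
w(Z, A) = 25
J(F, o) = 3 + F (J(F, o) = F + 3 = 3 + F)
b(g) = (-1 + 2*g)*(6 + g)
-82 - 72*b(J(w(-3 - 1*(-3), 4), 6)) = -82 - 72*(-6 + 2*(3 + 25)**2 + 11*(3 + 25)) = -82 - 72*(-6 + 2*28**2 + 11*28) = -82 - 72*(-6 + 2*784 + 308) = -82 - 72*(-6 + 1568 + 308) = -82 - 72*1870 = -82 - 134640 = -134722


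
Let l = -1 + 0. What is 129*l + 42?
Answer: -87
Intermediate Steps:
l = -1
129*l + 42 = 129*(-1) + 42 = -129 + 42 = -87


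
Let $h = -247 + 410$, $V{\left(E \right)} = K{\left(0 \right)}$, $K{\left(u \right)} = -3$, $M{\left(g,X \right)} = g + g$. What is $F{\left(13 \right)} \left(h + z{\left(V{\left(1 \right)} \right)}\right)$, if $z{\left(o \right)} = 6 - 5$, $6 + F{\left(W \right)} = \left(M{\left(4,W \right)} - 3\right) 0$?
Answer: $-984$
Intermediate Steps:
$M{\left(g,X \right)} = 2 g$
$F{\left(W \right)} = -6$ ($F{\left(W \right)} = -6 + \left(2 \cdot 4 - 3\right) 0 = -6 + \left(8 - 3\right) 0 = -6 + 5 \cdot 0 = -6 + 0 = -6$)
$V{\left(E \right)} = -3$
$z{\left(o \right)} = 1$
$h = 163$
$F{\left(13 \right)} \left(h + z{\left(V{\left(1 \right)} \right)}\right) = - 6 \left(163 + 1\right) = \left(-6\right) 164 = -984$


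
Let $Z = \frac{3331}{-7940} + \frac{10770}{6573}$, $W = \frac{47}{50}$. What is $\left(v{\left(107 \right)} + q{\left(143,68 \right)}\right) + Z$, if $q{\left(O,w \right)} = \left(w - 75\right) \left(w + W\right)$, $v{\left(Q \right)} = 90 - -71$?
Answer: $- \frac{27865864771}{86982700} \approx -320.36$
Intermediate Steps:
$v{\left(Q \right)} = 161$ ($v{\left(Q \right)} = 90 + 71 = 161$)
$W = \frac{47}{50}$ ($W = 47 \cdot \frac{1}{50} = \frac{47}{50} \approx 0.94$)
$q{\left(O,w \right)} = \left(-75 + w\right) \left(\frac{47}{50} + w\right)$ ($q{\left(O,w \right)} = \left(w - 75\right) \left(w + \frac{47}{50}\right) = \left(-75 + w\right) \left(\frac{47}{50} + w\right)$)
$Z = \frac{21206379}{17396540}$ ($Z = 3331 \left(- \frac{1}{7940}\right) + 10770 \cdot \frac{1}{6573} = - \frac{3331}{7940} + \frac{3590}{2191} = \frac{21206379}{17396540} \approx 1.219$)
$\left(v{\left(107 \right)} + q{\left(143,68 \right)}\right) + Z = \left(161 - \left(\frac{255329}{50} - 4624\right)\right) + \frac{21206379}{17396540} = \left(161 - \frac{24129}{50}\right) + \frac{21206379}{17396540} = - \frac{16079}{50} + \frac{21206379}{17396540} = - \frac{27865864771}{86982700}$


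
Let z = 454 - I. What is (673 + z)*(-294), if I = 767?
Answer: -105840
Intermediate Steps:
z = -313 (z = 454 - 1*767 = 454 - 767 = -313)
(673 + z)*(-294) = (673 - 313)*(-294) = 360*(-294) = -105840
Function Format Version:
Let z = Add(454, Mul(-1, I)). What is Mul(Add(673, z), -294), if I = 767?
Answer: -105840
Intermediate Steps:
z = -313 (z = Add(454, Mul(-1, 767)) = Add(454, -767) = -313)
Mul(Add(673, z), -294) = Mul(Add(673, -313), -294) = Mul(360, -294) = -105840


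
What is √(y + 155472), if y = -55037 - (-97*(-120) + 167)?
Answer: 2*√22157 ≈ 297.70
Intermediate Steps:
y = -66844 (y = -55037 - (11640 + 167) = -55037 - 1*11807 = -55037 - 11807 = -66844)
√(y + 155472) = √(-66844 + 155472) = √88628 = 2*√22157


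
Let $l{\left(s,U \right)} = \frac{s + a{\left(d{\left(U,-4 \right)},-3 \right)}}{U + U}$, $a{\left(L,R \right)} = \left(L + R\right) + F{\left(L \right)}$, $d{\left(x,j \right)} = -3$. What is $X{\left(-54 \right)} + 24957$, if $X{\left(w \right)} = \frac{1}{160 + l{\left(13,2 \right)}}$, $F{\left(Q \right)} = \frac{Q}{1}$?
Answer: $\frac{4018078}{161} \approx 24957.0$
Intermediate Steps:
$F{\left(Q \right)} = Q$ ($F{\left(Q \right)} = Q 1 = Q$)
$a{\left(L,R \right)} = R + 2 L$ ($a{\left(L,R \right)} = \left(L + R\right) + L = R + 2 L$)
$l{\left(s,U \right)} = \frac{-9 + s}{2 U}$ ($l{\left(s,U \right)} = \frac{s + \left(-3 + 2 \left(-3\right)\right)}{U + U} = \frac{s - 9}{2 U} = \left(s - 9\right) \frac{1}{2 U} = \left(-9 + s\right) \frac{1}{2 U} = \frac{-9 + s}{2 U}$)
$X{\left(w \right)} = \frac{1}{161}$ ($X{\left(w \right)} = \frac{1}{160 + \frac{-9 + 13}{2 \cdot 2}} = \frac{1}{160 + \frac{1}{2} \cdot \frac{1}{2} \cdot 4} = \frac{1}{160 + 1} = \frac{1}{161}$)
$X{\left(-54 \right)} + 24957 = \frac{1}{161} + 24957 = \frac{4018078}{161}$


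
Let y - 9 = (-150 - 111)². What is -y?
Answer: -68130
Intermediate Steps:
y = 68130 (y = 9 + (-150 - 111)² = 9 + (-261)² = 9 + 68121 = 68130)
-y = -1*68130 = -68130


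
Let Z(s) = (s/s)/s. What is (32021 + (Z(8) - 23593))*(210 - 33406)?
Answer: -559560075/2 ≈ -2.7978e+8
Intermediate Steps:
Z(s) = 1/s
(32021 + (Z(8) - 23593))*(210 - 33406) = (32021 + (1/8 - 23593))*(210 - 33406) = (32021 + (1/8 - 23593))*(-33196) = (32021 - 188743/8)*(-33196) = (67425/8)*(-33196) = -559560075/2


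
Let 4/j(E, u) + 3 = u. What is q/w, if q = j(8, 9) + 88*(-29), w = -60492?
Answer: 3827/90738 ≈ 0.042176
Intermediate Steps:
j(E, u) = 4/(-3 + u)
q = -7654/3 (q = 4/(-3 + 9) + 88*(-29) = 4/6 - 2552 = 4*(⅙) - 2552 = ⅔ - 2552 = -7654/3 ≈ -2551.3)
q/w = -7654/3/(-60492) = -7654/3*(-1/60492) = 3827/90738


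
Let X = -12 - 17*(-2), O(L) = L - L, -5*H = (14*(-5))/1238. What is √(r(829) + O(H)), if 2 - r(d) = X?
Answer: 2*I*√5 ≈ 4.4721*I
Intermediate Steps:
H = 7/619 (H = -14*(-5)/(5*1238) = -(-14)/1238 = -⅕*(-35/619) = 7/619 ≈ 0.011309)
O(L) = 0
X = 22 (X = -12 + 34 = 22)
r(d) = -20 (r(d) = 2 - 1*22 = 2 - 22 = -20)
√(r(829) + O(H)) = √(-20 + 0) = √(-20) = 2*I*√5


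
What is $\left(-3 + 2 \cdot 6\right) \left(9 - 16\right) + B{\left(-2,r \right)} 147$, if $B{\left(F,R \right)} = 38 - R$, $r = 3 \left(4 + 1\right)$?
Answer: $3318$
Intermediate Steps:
$r = 15$ ($r = 3 \cdot 5 = 15$)
$\left(-3 + 2 \cdot 6\right) \left(9 - 16\right) + B{\left(-2,r \right)} 147 = \left(-3 + 2 \cdot 6\right) \left(9 - 16\right) + \left(38 - 15\right) 147 = \left(-3 + 12\right) \left(-7\right) + \left(38 - 15\right) 147 = 9 \left(-7\right) + 23 \cdot 147 = -63 + 3381 = 3318$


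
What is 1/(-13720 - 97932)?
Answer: -1/111652 ≈ -8.9564e-6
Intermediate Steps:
1/(-13720 - 97932) = 1/(-111652) = -1/111652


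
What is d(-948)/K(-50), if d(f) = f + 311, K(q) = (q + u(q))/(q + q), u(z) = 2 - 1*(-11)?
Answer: -63700/37 ≈ -1721.6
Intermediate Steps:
u(z) = 13 (u(z) = 2 + 11 = 13)
K(q) = (13 + q)/(2*q) (K(q) = (q + 13)/(q + q) = (13 + q)/((2*q)) = (13 + q)*(1/(2*q)) = (13 + q)/(2*q))
d(f) = 311 + f
d(-948)/K(-50) = (311 - 948)/(((½)*(13 - 50)/(-50))) = -637/((½)*(-1/50)*(-37)) = -637/37/100 = -637*100/37 = -63700/37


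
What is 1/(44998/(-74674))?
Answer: -37337/22499 ≈ -1.6595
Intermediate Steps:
1/(44998/(-74674)) = 1/(44998*(-1/74674)) = 1/(-22499/37337) = -37337/22499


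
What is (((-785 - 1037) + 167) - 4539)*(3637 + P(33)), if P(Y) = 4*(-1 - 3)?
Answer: -22428474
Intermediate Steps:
P(Y) = -16 (P(Y) = 4*(-4) = -16)
(((-785 - 1037) + 167) - 4539)*(3637 + P(33)) = (((-785 - 1037) + 167) - 4539)*(3637 - 16) = ((-1822 + 167) - 4539)*3621 = (-1655 - 4539)*3621 = -6194*3621 = -22428474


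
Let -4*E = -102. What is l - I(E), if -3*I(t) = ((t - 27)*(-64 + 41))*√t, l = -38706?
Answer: -38706 + 23*√102/4 ≈ -38648.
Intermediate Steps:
E = 51/2 (E = -¼*(-102) = 51/2 ≈ 25.500)
I(t) = -√t*(621 - 23*t)/3 (I(t) = -(t - 27)*(-64 + 41)*√t/3 = -(-27 + t)*(-23)*√t/3 = -(621 - 23*t)*√t/3 = -√t*(621 - 23*t)/3)
l - I(E) = -38706 - 23*√(51/2)*(-27 + 51/2)/3 = -38706 - 23*√102/2*(-3)/(3*2) = -38706 - (-23)*√102/4 = -38706 + 23*√102/4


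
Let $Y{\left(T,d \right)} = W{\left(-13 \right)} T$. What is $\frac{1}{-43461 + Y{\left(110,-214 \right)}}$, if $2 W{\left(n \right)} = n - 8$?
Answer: $- \frac{1}{44616} \approx -2.2413 \cdot 10^{-5}$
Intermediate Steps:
$W{\left(n \right)} = -4 + \frac{n}{2}$ ($W{\left(n \right)} = \frac{n - 8}{2} = \frac{-8 + n}{2} = -4 + \frac{n}{2}$)
$Y{\left(T,d \right)} = - \frac{21 T}{2}$ ($Y{\left(T,d \right)} = \left(-4 + \frac{1}{2} \left(-13\right)\right) T = \left(-4 - \frac{13}{2}\right) T = - \frac{21 T}{2}$)
$\frac{1}{-43461 + Y{\left(110,-214 \right)}} = \frac{1}{-43461 - 1155} = \frac{1}{-44616} = - \frac{1}{44616}$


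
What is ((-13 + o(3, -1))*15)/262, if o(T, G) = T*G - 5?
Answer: -315/262 ≈ -1.2023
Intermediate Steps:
o(T, G) = -5 + G*T (o(T, G) = G*T - 5 = -5 + G*T)
((-13 + o(3, -1))*15)/262 = ((-13 + (-5 - 1*3))*15)/262 = ((-13 + (-5 - 3))*15)*(1/262) = ((-13 - 8)*15)*(1/262) = -21*15*(1/262) = -315*1/262 = -315/262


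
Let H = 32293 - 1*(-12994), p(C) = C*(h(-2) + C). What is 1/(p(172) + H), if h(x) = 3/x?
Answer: 1/74613 ≈ 1.3402e-5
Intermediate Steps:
p(C) = C*(-3/2 + C) (p(C) = C*(3/(-2) + C) = C*(3*(-1/2) + C) = C*(-3/2 + C))
H = 45287 (H = 32293 + 12994 = 45287)
1/(p(172) + H) = 1/((1/2)*172*(-3 + 2*172) + 45287) = 1/((1/2)*172*(-3 + 344) + 45287) = 1/((1/2)*172*341 + 45287) = 1/(29326 + 45287) = 1/74613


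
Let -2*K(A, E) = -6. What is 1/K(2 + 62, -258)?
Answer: 1/3 ≈ 0.33333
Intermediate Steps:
K(A, E) = 3 (K(A, E) = -1/2*(-6) = 3)
1/K(2 + 62, -258) = 1/3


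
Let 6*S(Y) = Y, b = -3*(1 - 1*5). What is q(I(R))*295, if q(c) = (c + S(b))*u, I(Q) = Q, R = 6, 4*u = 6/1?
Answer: 3540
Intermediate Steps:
u = 3/2 (u = (6/1)/4 = (6*1)/4 = (¼)*6 = 3/2 ≈ 1.5000)
b = 12 (b = -3*(1 - 5) = -3*(-4) = 12)
S(Y) = Y/6
q(c) = 3 + 3*c/2 (q(c) = (c + (⅙)*12)*(3/2) = (c + 2)*(3/2) = (2 + c)*(3/2) = 3 + 3*c/2)
q(I(R))*295 = (3 + (3/2)*6)*295 = (3 + 9)*295 = 12*295 = 3540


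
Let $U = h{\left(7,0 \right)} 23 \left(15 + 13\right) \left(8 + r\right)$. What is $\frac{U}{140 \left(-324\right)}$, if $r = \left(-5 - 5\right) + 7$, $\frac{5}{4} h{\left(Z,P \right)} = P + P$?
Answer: $0$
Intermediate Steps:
$h{\left(Z,P \right)} = \frac{8 P}{5}$ ($h{\left(Z,P \right)} = \frac{4 \left(P + P\right)}{5} = \frac{4 \cdot 2 P}{5} = \frac{8 P}{5}$)
$r = -3$ ($r = -10 + 7 = -3$)
$U = 0$ ($U = \frac{8}{5} \cdot 0 \cdot 23 \left(15 + 13\right) \left(8 - 3\right) = 0 \cdot 23 \cdot 28 \cdot 5 = 0 \cdot 140 = 0$)
$\frac{U}{140 \left(-324\right)} = \frac{0}{140 \left(-324\right)} = \frac{0}{-45360} = 0 \left(- \frac{1}{45360}\right) = 0$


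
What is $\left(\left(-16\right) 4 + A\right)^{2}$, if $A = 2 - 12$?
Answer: $5476$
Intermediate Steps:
$A = -10$ ($A = 2 - 12 = -10$)
$\left(\left(-16\right) 4 + A\right)^{2} = \left(\left(-16\right) 4 - 10\right)^{2} = \left(-64 - 10\right)^{2} = \left(-74\right)^{2} = 5476$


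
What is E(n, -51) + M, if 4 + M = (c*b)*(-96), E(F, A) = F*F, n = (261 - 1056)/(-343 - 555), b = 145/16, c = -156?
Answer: 109442557289/806404 ≈ 1.3572e+5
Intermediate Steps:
b = 145/16 (b = 145*(1/16) = 145/16 ≈ 9.0625)
n = 795/898 (n = -795/(-898) = -795*(-1/898) = 795/898 ≈ 0.88530)
E(F, A) = F²
M = 135716 (M = -4 - 156*145/16*(-96) = -4 - 5655/4*(-96) = -4 + 135720 = 135716)
E(n, -51) + M = (795/898)² + 135716 = 632025/806404 + 135716 = 109442557289/806404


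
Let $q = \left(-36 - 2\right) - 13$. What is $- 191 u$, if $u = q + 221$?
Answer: $-32470$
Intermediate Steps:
$q = -51$ ($q = -38 - 13 = -51$)
$u = 170$ ($u = -51 + 221 = 170$)
$- 191 u = \left(-191\right) 170 = -32470$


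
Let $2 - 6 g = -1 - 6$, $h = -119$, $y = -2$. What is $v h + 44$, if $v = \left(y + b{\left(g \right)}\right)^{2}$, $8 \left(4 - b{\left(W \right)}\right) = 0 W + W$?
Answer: $- \frac{88815}{256} \approx -346.93$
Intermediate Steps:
$g = \frac{3}{2}$ ($g = \frac{1}{3} - \frac{-1 - 6}{6} = \frac{1}{3} - - \frac{7}{6} = \frac{1}{3} + \frac{7}{6} = \frac{3}{2} \approx 1.5$)
$b{\left(W \right)} = 4 - \frac{W}{8}$ ($b{\left(W \right)} = 4 - \frac{0 W + W}{8} = 4 - \frac{0 + W}{8} = 4 - \frac{W}{8}$)
$v = \frac{841}{256}$ ($v = \left(-2 + \left(4 - \frac{3}{16}\right)\right)^{2} = \left(-2 + \frac{61}{16}\right)^{2} = \left(\frac{29}{16}\right)^{2} = \frac{841}{256} \approx 3.2852$)
$v h + 44 = \frac{841}{256} \left(-119\right) + 44 = - \frac{100079}{256} + 44 = - \frac{88815}{256}$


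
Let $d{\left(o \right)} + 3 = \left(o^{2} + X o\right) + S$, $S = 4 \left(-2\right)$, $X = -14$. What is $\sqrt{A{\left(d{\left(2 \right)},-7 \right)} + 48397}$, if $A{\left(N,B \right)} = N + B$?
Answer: $\sqrt{48355} \approx 219.9$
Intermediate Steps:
$S = -8$
$d{\left(o \right)} = -11 + o^{2} - 14 o$ ($d{\left(o \right)} = -3 - \left(8 - o^{2} + 14 o\right) = -11 + o^{2} - 14 o$)
$A{\left(N,B \right)} = B + N$
$\sqrt{A{\left(d{\left(2 \right)},-7 \right)} + 48397} = \sqrt{\left(-7 - \left(39 - 4\right)\right) + 48397} = \sqrt{\left(-7 - 35\right) + 48397} = \sqrt{-42 + 48397} = \sqrt{48355}$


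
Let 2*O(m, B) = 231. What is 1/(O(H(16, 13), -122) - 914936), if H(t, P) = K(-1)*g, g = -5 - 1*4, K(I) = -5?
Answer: -2/1829641 ≈ -1.0931e-6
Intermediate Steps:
g = -9 (g = -5 - 4 = -9)
H(t, P) = 45 (H(t, P) = -5*(-9) = 45)
O(m, B) = 231/2 (O(m, B) = (½)*231 = 231/2)
1/(O(H(16, 13), -122) - 914936) = 1/(231/2 - 914936) = 1/(-1829641/2) = -2/1829641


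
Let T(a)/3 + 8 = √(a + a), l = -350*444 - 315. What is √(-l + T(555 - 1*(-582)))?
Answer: √(155691 + 3*√2274) ≈ 394.76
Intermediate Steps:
l = -155715 (l = -155400 - 315 = -155715)
T(a) = -24 + 3*√2*√a (T(a) = -24 + 3*√(a + a) = -24 + 3*√(2*a) = -24 + 3*(√2*√a) = -24 + 3*√2*√a)
√(-l + T(555 - 1*(-582))) = √(-1*(-155715) + (-24 + 3*√2*√(555 - 1*(-582)))) = √(155715 + (-24 + 3*√2*√(555 + 582))) = √(155715 + (-24 + 3*√2*√1137)) = √(155715 + (-24 + 3*√2274)) = √(155691 + 3*√2274)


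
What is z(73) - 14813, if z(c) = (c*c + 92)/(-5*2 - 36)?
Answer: -686819/46 ≈ -14931.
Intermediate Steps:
z(c) = -2 - c²/46 (z(c) = (c² + 92)/(-10 - 36) = (92 + c²)/(-46) = (92 + c²)*(-1/46) = -2 - c²/46)
z(73) - 14813 = (-2 - 1/46*73²) - 14813 = (-2 - 1/46*5329) - 14813 = (-2 - 5329/46) - 14813 = -5421/46 - 14813 = -686819/46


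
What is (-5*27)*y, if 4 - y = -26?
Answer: -4050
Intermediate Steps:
y = 30 (y = 4 - 1*(-26) = 4 + 26 = 30)
(-5*27)*y = -5*27*30 = -135*30 = -4050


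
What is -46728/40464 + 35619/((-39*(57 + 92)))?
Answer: -7929739/1088594 ≈ -7.2844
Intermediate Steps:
-46728/40464 + 35619/((-39*(57 + 92))) = -46728*1/40464 + 35619/((-39*149)) = -649/562 + 35619/(-5811) = -649/562 + 35619*(-1/5811) = -649/562 - 11873/1937 = -7929739/1088594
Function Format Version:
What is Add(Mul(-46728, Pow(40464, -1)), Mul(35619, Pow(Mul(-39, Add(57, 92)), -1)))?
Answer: Rational(-7929739, 1088594) ≈ -7.2844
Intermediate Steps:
Add(Mul(-46728, Pow(40464, -1)), Mul(35619, Pow(Mul(-39, Add(57, 92)), -1))) = Add(Mul(-46728, Rational(1, 40464)), Mul(35619, Pow(Mul(-39, 149), -1))) = Add(Rational(-649, 562), Mul(35619, Pow(-5811, -1))) = Add(Rational(-649, 562), Mul(35619, Rational(-1, 5811))) = Add(Rational(-649, 562), Rational(-11873, 1937)) = Rational(-7929739, 1088594)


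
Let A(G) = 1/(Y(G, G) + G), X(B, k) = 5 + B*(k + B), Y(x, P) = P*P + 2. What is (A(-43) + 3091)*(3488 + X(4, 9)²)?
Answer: 37649919873/1808 ≈ 2.0824e+7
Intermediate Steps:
Y(x, P) = 2 + P² (Y(x, P) = P² + 2 = 2 + P²)
X(B, k) = 5 + B*(B + k)
A(G) = 1/(2 + G + G²) (A(G) = 1/((2 + G²) + G) = 1/(2 + G + G²))
(A(-43) + 3091)*(3488 + X(4, 9)²) = (1/(2 - 43 + (-43)²) + 3091)*(3488 + (5 + 4² + 4*9)²) = (1/(2 - 43 + 1849) + 3091)*(3488 + (5 + 16 + 36)²) = (1/1808 + 3091)*(3488 + 57²) = (1/1808 + 3091)*(3488 + 3249) = (5588529/1808)*6737 = 37649919873/1808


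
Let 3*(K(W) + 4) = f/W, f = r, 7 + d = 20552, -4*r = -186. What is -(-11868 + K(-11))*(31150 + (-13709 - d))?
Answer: -405405680/11 ≈ -3.6855e+7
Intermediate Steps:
r = 93/2 (r = -¼*(-186) = 93/2 ≈ 46.500)
d = 20545 (d = -7 + 20552 = 20545)
f = 93/2 ≈ 46.500
K(W) = -4 + 31/(2*W) (K(W) = -4 + (93/(2*W))/3 = -4 + 31/(2*W))
-(-11868 + K(-11))*(31150 + (-13709 - d)) = -(-11868 + (-4 + (31/2)/(-11)))*(31150 + (-13709 - 1*20545)) = -(-11868 + (-4 + (31/2)*(-1/11)))*(31150 + (-13709 - 20545)) = -(-11868 + (-4 - 31/22))*(31150 - 34254) = -(-11868 - 119/22)*(-3104) = -(-261215)*(-3104)/22 = -1*405405680/11 = -405405680/11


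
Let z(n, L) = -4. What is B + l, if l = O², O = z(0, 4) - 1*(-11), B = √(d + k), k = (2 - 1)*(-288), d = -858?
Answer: 49 + I*√1146 ≈ 49.0 + 33.853*I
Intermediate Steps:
k = -288 (k = 1*(-288) = -288)
B = I*√1146 (B = √(-858 - 288) = √(-1146) = I*√1146 ≈ 33.853*I)
O = 7 (O = -4 - 1*(-11) = -4 + 11 = 7)
l = 49 (l = 7² = 49)
B + l = I*√1146 + 49 = 49 + I*√1146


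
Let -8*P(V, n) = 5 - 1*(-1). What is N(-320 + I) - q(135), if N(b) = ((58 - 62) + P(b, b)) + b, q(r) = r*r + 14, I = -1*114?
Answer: -74711/4 ≈ -18678.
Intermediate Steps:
I = -114
P(V, n) = -¾ (P(V, n) = -(5 - 1*(-1))/8 = -(5 + 1)/8 = -⅛*6 = -¾)
q(r) = 14 + r² (q(r) = r² + 14 = 14 + r²)
N(b) = -19/4 + b (N(b) = ((58 - 62) - ¾) + b = (-4 - ¾) + b = -19/4 + b)
N(-320 + I) - q(135) = (-19/4 + (-320 - 114)) - (14 + 135²) = (-19/4 - 434) - (14 + 18225) = -1755/4 - 1*18239 = -1755/4 - 18239 = -74711/4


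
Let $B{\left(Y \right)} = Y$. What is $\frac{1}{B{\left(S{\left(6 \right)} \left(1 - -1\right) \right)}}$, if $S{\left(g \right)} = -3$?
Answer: $- \frac{1}{6} \approx -0.16667$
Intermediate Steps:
$\frac{1}{B{\left(S{\left(6 \right)} \left(1 - -1\right) \right)}} = \frac{1}{\left(-3\right) \left(1 - -1\right)} = \frac{1}{\left(-3\right) \left(1 + 1\right)} = \frac{1}{\left(-3\right) 2} = \frac{1}{-6} = - \frac{1}{6}$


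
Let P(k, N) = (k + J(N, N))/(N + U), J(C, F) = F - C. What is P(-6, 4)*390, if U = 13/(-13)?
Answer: -780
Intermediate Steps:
U = -1 (U = 13*(-1/13) = -1)
P(k, N) = k/(-1 + N) (P(k, N) = (k + (N - N))/(N - 1) = (k + 0)/(-1 + N) = k/(-1 + N))
P(-6, 4)*390 = -6/(-1 + 4)*390 = -6/3*390 = -6*1/3*390 = -2*390 = -780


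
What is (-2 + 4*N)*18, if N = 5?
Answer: 324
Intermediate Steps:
(-2 + 4*N)*18 = (-2 + 4*5)*18 = (-2 + 20)*18 = 18*18 = 324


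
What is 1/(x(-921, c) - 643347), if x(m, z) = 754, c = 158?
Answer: -1/642593 ≈ -1.5562e-6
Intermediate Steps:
1/(x(-921, c) - 643347) = 1/(754 - 643347) = 1/(-642593) = -1/642593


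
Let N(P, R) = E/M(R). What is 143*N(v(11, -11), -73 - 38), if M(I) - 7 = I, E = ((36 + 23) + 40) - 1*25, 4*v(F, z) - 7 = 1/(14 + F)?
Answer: -407/4 ≈ -101.75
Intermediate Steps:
v(F, z) = 7/4 + 1/(4*(14 + F))
E = 74 (E = (59 + 40) - 25 = 99 - 25 = 74)
M(I) = 7 + I
N(P, R) = 74/(7 + R)
143*N(v(11, -11), -73 - 38) = 143*(74/(7 + (-73 - 38))) = 143*(74/(7 - 111)) = 143*(74/(-104)) = 143*(74*(-1/104)) = 143*(-37/52) = -407/4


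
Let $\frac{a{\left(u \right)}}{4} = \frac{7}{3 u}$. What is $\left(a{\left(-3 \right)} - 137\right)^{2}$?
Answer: $\frac{1590121}{81} \approx 19631.0$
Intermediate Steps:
$a{\left(u \right)} = \frac{28}{3 u}$ ($a{\left(u \right)} = 4 \frac{7}{3 u} = \frac{28}{3 u}$)
$\left(a{\left(-3 \right)} - 137\right)^{2} = \left(\frac{28}{3 \left(-3\right)} - 137\right)^{2} = \left(\frac{28}{3} \left(- \frac{1}{3}\right) - 137\right)^{2} = \left(- \frac{28}{9} - 137\right)^{2} = \left(- \frac{1261}{9}\right)^{2} = \frac{1590121}{81}$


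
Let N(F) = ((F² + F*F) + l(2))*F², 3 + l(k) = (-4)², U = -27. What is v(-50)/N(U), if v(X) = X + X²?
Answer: 2450/1072359 ≈ 0.0022847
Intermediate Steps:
l(k) = 13 (l(k) = -3 + (-4)² = -3 + 16 = 13)
N(F) = F²*(13 + 2*F²) (N(F) = ((F² + F*F) + 13)*F² = ((F² + F²) + 13)*F² = (2*F² + 13)*F² = (13 + 2*F²)*F² = F²*(13 + 2*F²))
v(-50)/N(U) = (-50*(1 - 50))/(((-27)²*(13 + 2*(-27)²))) = (-50*(-49))/((729*(13 + 2*729))) = 2450/((729*(13 + 1458))) = 2450/((729*1471)) = 2450/1072359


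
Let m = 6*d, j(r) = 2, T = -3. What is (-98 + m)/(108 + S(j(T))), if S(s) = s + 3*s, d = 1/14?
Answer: -683/812 ≈ -0.84113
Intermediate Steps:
d = 1/14 ≈ 0.071429
m = 3/7 (m = 6*(1/14) = 3/7 ≈ 0.42857)
S(s) = 4*s
(-98 + m)/(108 + S(j(T))) = (-98 + 3/7)/(108 + 4*2) = -683/(7*(108 + 8)) = -683/7/116 = -683/7*1/116 = -683/812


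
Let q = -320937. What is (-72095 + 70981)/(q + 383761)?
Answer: -557/31412 ≈ -0.017732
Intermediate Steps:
(-72095 + 70981)/(q + 383761) = (-72095 + 70981)/(-320937 + 383761) = -1114/62824 = -1114*1/62824 = -557/31412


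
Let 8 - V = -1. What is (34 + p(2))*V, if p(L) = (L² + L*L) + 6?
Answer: 432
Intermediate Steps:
V = 9 (V = 8 - 1*(-1) = 8 + 1 = 9)
p(L) = 6 + 2*L² (p(L) = (L² + L²) + 6 = 2*L² + 6 = 6 + 2*L²)
(34 + p(2))*V = (34 + (6 + 2*2²))*9 = (34 + (6 + 2*4))*9 = (34 + (6 + 8))*9 = (34 + 14)*9 = 48*9 = 432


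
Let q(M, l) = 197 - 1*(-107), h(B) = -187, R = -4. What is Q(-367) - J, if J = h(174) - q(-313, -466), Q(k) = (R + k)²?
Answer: 138132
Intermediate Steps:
Q(k) = (-4 + k)²
q(M, l) = 304 (q(M, l) = 197 + 107 = 304)
J = -491 (J = -187 - 1*304 = -187 - 304 = -491)
Q(-367) - J = (-4 - 367)² - 1*(-491) = (-371)² + 491 = 137641 + 491 = 138132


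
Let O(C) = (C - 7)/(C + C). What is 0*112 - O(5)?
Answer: ⅕ ≈ 0.20000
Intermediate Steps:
O(C) = (-7 + C)/(2*C) (O(C) = (-7 + C)/((2*C)) = (-7 + C)*(1/(2*C)) = (-7 + C)/(2*C))
0*112 - O(5) = 0*112 - (-7 + 5)/(2*5) = 0 - (-2)/(2*5) = 0 - 1*(-⅕) = 0 + ⅕ = ⅕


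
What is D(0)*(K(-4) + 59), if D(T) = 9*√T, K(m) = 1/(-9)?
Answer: 0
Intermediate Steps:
K(m) = -⅑
D(0)*(K(-4) + 59) = (9*√0)*(-⅑ + 59) = (9*0)*(530/9) = 0*(530/9) = 0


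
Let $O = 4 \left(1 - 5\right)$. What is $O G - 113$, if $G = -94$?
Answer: $1391$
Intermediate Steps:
$O = -16$ ($O = 4 \left(-4\right) = -16$)
$O G - 113 = \left(-16\right) \left(-94\right) - 113 = 1504 - 113 = 1391$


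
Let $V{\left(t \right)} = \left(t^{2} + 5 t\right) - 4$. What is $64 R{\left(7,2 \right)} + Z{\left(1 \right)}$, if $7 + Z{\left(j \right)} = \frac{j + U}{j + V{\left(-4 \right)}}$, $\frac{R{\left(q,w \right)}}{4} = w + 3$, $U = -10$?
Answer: $\frac{8920}{7} \approx 1274.3$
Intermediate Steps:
$V{\left(t \right)} = -4 + t^{2} + 5 t$
$R{\left(q,w \right)} = 12 + 4 w$ ($R{\left(q,w \right)} = 4 \left(w + 3\right) = 4 \left(3 + w\right) = 12 + 4 w$)
$Z{\left(j \right)} = -7 + \frac{-10 + j}{-8 + j}$ ($Z{\left(j \right)} = -7 + \frac{j - 10}{j + \left(-4 + \left(-4\right)^{2} + 5 \left(-4\right)\right)} = -7 + \frac{-10 + j}{j - 8} = -7 + \frac{-10 + j}{-8 + j}$)
$64 R{\left(7,2 \right)} + Z{\left(1 \right)} = 64 \left(12 + 4 \cdot 2\right) + \frac{2 \left(23 - 3\right)}{-8 + 1} = 64 \left(12 + 8\right) + \frac{2 \left(23 - 3\right)}{-7} = 64 \cdot 20 + 2 \left(- \frac{1}{7}\right) 20 = 1280 - \frac{40}{7} = \frac{8920}{7}$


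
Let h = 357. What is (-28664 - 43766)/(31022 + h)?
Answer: -72430/31379 ≈ -2.3082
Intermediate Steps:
(-28664 - 43766)/(31022 + h) = (-28664 - 43766)/(31022 + 357) = -72430/31379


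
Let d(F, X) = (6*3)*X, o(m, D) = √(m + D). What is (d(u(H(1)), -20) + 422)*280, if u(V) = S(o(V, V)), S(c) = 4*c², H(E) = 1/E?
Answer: 17360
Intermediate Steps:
o(m, D) = √(D + m)
H(E) = 1/E
u(V) = 8*V (u(V) = 4*(√(V + V))² = 4*(√(2*V))² = 4*(√2*√V)² = 4*(2*V) = 8*V)
d(F, X) = 18*X
(d(u(H(1)), -20) + 422)*280 = (18*(-20) + 422)*280 = (-360 + 422)*280 = 62*280 = 17360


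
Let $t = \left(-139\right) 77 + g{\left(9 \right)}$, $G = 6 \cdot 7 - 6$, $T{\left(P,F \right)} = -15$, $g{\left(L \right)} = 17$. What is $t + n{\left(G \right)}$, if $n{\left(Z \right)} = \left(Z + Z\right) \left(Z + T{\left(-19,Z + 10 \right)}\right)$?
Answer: $-9174$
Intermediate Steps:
$G = 36$ ($G = 42 - 6 = 36$)
$n{\left(Z \right)} = 2 Z \left(-15 + Z\right)$ ($n{\left(Z \right)} = \left(Z + Z\right) \left(Z - 15\right) = 2 Z \left(-15 + Z\right)$)
$t = -10686$ ($t = \left(-139\right) 77 + 17 = -10703 + 17 = -10686$)
$t + n{\left(G \right)} = -10686 + 2 \cdot 36 \left(-15 + 36\right) = -10686 + 2 \cdot 36 \cdot 21 = -10686 + 1512 = -9174$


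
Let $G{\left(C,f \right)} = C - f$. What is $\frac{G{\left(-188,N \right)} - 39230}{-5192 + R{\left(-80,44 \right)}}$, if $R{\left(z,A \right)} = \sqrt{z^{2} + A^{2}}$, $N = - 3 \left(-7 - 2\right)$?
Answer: $\frac{25599805}{3368566} + \frac{39445 \sqrt{521}}{6737132} \approx 7.7333$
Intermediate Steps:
$N = 27$ ($N = \left(-3\right) \left(-9\right) = 27$)
$R{\left(z,A \right)} = \sqrt{A^{2} + z^{2}}$
$\frac{G{\left(-188,N \right)} - 39230}{-5192 + R{\left(-80,44 \right)}} = \frac{\left(-188 - 27\right) - 39230}{-5192 + \sqrt{44^{2} + \left(-80\right)^{2}}} = \frac{\left(-188 - 27\right) - 39230}{-5192 + \sqrt{1936 + 6400}} = \frac{-215 - 39230}{-5192 + \sqrt{8336}} = - \frac{39445}{-5192 + 4 \sqrt{521}}$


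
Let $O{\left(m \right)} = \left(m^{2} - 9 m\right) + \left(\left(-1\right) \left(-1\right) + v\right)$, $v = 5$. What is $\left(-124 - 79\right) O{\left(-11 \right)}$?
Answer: $-45878$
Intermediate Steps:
$O{\left(m \right)} = 6 + m^{2} - 9 m$ ($O{\left(m \right)} = \left(m^{2} - 9 m\right) + \left(\left(-1\right) \left(-1\right) + 5\right) = \left(m^{2} - 9 m\right) + \left(1 + 5\right) = \left(m^{2} - 9 m\right) + 6 = 6 + m^{2} - 9 m$)
$\left(-124 - 79\right) O{\left(-11 \right)} = \left(-124 - 79\right) \left(6 + \left(-11\right)^{2} - -99\right) = - 203 \left(6 + 121 + 99\right) = \left(-203\right) 226 = -45878$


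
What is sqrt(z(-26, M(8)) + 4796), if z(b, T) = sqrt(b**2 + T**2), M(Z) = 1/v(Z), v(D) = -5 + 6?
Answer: sqrt(4796 + sqrt(677)) ≈ 69.441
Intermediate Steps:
v(D) = 1
M(Z) = 1 (M(Z) = 1/1 = 1)
z(b, T) = sqrt(T**2 + b**2)
sqrt(z(-26, M(8)) + 4796) = sqrt(sqrt(1**2 + (-26)**2) + 4796) = sqrt(sqrt(1 + 676) + 4796) = sqrt(sqrt(677) + 4796) = sqrt(4796 + sqrt(677))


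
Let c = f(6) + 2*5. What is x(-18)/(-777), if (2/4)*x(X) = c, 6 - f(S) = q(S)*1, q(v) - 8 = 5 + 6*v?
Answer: 22/259 ≈ 0.084942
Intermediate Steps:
q(v) = 13 + 6*v (q(v) = 8 + (5 + 6*v) = 13 + 6*v)
f(S) = -7 - 6*S (f(S) = 6 - (13 + 6*S) = 6 + (-13 - 6*S) = -7 - 6*S)
c = -33 (c = (-7 - 6*6) + 2*5 = (-7 - 36) + 10 = -43 + 10 = -33)
x(X) = -66 (x(X) = 2*(-33) = -66)
x(-18)/(-777) = -66/(-777) = -66*(-1/777) = 22/259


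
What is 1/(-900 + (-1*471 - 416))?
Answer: -1/1787 ≈ -0.00055960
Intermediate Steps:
1/(-900 + (-1*471 - 416)) = 1/(-900 + (-471 - 416)) = 1/(-900 - 887) = 1/(-1787) = -1/1787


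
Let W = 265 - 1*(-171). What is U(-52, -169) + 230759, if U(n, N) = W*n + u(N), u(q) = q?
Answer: 207918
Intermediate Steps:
W = 436 (W = 265 + 171 = 436)
U(n, N) = N + 436*n (U(n, N) = 436*n + N = N + 436*n)
U(-52, -169) + 230759 = (-169 + 436*(-52)) + 230759 = (-169 - 22672) + 230759 = -22841 + 230759 = 207918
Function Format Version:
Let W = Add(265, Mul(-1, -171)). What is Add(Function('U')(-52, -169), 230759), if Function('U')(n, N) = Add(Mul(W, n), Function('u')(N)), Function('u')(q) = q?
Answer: 207918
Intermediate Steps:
W = 436 (W = Add(265, 171) = 436)
Function('U')(n, N) = Add(N, Mul(436, n)) (Function('U')(n, N) = Add(Mul(436, n), N) = Add(N, Mul(436, n)))
Add(Function('U')(-52, -169), 230759) = Add(Add(-169, Mul(436, -52)), 230759) = Add(Add(-169, -22672), 230759) = Add(-22841, 230759) = 207918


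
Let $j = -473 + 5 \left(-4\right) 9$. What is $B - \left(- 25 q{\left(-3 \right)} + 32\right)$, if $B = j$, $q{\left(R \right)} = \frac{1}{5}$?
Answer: $-680$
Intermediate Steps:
$q{\left(R \right)} = \frac{1}{5}$
$j = -653$ ($j = -473 - 180 = -653$)
$B = -653$
$B - \left(- 25 q{\left(-3 \right)} + 32\right) = -653 - \left(\left(-25\right) \frac{1}{5} + 32\right) = -653 - \left(-5 + 32\right) = -653 - 27 = -680$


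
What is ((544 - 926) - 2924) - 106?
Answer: -3412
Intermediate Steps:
((544 - 926) - 2924) - 106 = (-382 - 2924) - 106 = -3306 - 106 = -3412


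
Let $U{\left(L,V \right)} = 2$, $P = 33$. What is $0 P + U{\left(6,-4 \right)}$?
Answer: $2$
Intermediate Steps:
$0 P + U{\left(6,-4 \right)} = 0 \cdot 33 + 2 = 0 + 2 = 2$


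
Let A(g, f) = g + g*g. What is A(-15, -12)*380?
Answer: 79800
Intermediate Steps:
A(g, f) = g + g²
A(-15, -12)*380 = -15*(1 - 15)*380 = -15*(-14)*380 = 210*380 = 79800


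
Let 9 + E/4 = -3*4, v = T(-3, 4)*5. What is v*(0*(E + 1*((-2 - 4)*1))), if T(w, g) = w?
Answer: 0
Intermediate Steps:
v = -15 (v = -3*5 = -15)
E = -84 (E = -36 + 4*(-3*4) = -36 + 4*(-12) = -36 - 48 = -84)
v*(0*(E + 1*((-2 - 4)*1))) = -0*(-84 + 1*((-2 - 4)*1)) = -0*(-84 + 1*(-6*1)) = -0*(-84 + 1*(-6)) = -0*(-84 - 6) = -0*(-90) = -15*0 = 0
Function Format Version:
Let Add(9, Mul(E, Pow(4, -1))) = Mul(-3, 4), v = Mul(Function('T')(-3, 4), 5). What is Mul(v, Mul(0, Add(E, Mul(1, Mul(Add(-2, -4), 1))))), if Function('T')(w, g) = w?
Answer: 0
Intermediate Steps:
v = -15 (v = Mul(-3, 5) = -15)
E = -84 (E = Add(-36, Mul(4, Mul(-3, 4))) = Add(-36, Mul(4, -12)) = Add(-36, -48) = -84)
Mul(v, Mul(0, Add(E, Mul(1, Mul(Add(-2, -4), 1))))) = Mul(-15, Mul(0, Add(-84, Mul(1, Mul(Add(-2, -4), 1))))) = Mul(-15, Mul(0, Add(-84, Mul(1, Mul(-6, 1))))) = Mul(-15, Mul(0, Add(-84, Mul(1, -6)))) = Mul(-15, Mul(0, Add(-84, -6))) = Mul(-15, Mul(0, -90)) = Mul(-15, 0) = 0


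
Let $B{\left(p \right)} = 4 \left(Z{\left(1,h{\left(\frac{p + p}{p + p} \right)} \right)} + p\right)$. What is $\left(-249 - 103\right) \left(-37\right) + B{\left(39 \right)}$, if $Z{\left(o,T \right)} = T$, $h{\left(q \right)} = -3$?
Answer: $13168$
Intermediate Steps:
$B{\left(p \right)} = -12 + 4 p$ ($B{\left(p \right)} = 4 \left(-3 + p\right) = -12 + 4 p$)
$\left(-249 - 103\right) \left(-37\right) + B{\left(39 \right)} = \left(-249 - 103\right) \left(-37\right) + \left(-12 + 4 \cdot 39\right) = \left(-249 - 103\right) \left(-37\right) + \left(-12 + 156\right) = \left(-352\right) \left(-37\right) + 144 = 13024 + 144 = 13168$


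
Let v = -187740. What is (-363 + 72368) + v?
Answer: -115735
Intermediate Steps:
(-363 + 72368) + v = (-363 + 72368) - 187740 = 72005 - 187740 = -115735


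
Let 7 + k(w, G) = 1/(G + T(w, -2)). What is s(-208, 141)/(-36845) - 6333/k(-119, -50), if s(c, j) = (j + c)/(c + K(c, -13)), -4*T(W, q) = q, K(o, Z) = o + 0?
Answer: 384393967411/426105056 ≈ 902.11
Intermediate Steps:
K(o, Z) = o
T(W, q) = -q/4
k(w, G) = -7 + 1/(½ + G) (k(w, G) = -7 + 1/(G - ¼*(-2)) = -7 + 1/(G + ½) = -7 + 1/(½ + G))
s(c, j) = (c + j)/(2*c) (s(c, j) = (j + c)/(c + c) = (c + j)/((2*c)) = (c + j)*(1/(2*c)) = (c + j)/(2*c))
s(-208, 141)/(-36845) - 6333/k(-119, -50) = ((½)*(-208 + 141)/(-208))/(-36845) - 6333*(1 + 2*(-50))/(-5 - 14*(-50)) = ((½)*(-1/208)*(-67))*(-1/36845) - 6333*(1 - 100)/(-5 + 700) = (67/416)*(-1/36845) - 6333/(695/(-99)) = -67/15327520 - 6333/((-1/99*695)) = -67/15327520 - 6333/(-695/99) = -67/15327520 - 6333*(-99/695) = -67/15327520 + 626967/695 = 384393967411/426105056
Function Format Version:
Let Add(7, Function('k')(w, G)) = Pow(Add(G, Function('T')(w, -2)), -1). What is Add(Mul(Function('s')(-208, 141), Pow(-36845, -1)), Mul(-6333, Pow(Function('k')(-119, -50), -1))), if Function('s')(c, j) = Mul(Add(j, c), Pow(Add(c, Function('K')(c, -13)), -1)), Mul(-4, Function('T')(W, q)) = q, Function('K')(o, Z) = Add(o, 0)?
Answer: Rational(384393967411, 426105056) ≈ 902.11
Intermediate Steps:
Function('K')(o, Z) = o
Function('T')(W, q) = Mul(Rational(-1, 4), q)
Function('k')(w, G) = Add(-7, Pow(Add(Rational(1, 2), G), -1)) (Function('k')(w, G) = Add(-7, Pow(Add(G, Mul(Rational(-1, 4), -2)), -1)) = Add(-7, Pow(Add(G, Rational(1, 2)), -1)) = Add(-7, Pow(Add(Rational(1, 2), G), -1)))
Function('s')(c, j) = Mul(Rational(1, 2), Pow(c, -1), Add(c, j)) (Function('s')(c, j) = Mul(Add(j, c), Pow(Add(c, c), -1)) = Mul(Add(c, j), Pow(Mul(2, c), -1)) = Mul(Add(c, j), Mul(Rational(1, 2), Pow(c, -1))) = Mul(Rational(1, 2), Pow(c, -1), Add(c, j)))
Add(Mul(Function('s')(-208, 141), Pow(-36845, -1)), Mul(-6333, Pow(Function('k')(-119, -50), -1))) = Add(Mul(Mul(Rational(1, 2), Pow(-208, -1), Add(-208, 141)), Pow(-36845, -1)), Mul(-6333, Pow(Mul(Pow(Add(1, Mul(2, -50)), -1), Add(-5, Mul(-14, -50))), -1))) = Add(Mul(Mul(Rational(1, 2), Rational(-1, 208), -67), Rational(-1, 36845)), Mul(-6333, Pow(Mul(Pow(Add(1, -100), -1), Add(-5, 700)), -1))) = Add(Mul(Rational(67, 416), Rational(-1, 36845)), Mul(-6333, Pow(Mul(Pow(-99, -1), 695), -1))) = Add(Rational(-67, 15327520), Mul(-6333, Pow(Mul(Rational(-1, 99), 695), -1))) = Add(Rational(-67, 15327520), Mul(-6333, Pow(Rational(-695, 99), -1))) = Add(Rational(-67, 15327520), Mul(-6333, Rational(-99, 695))) = Add(Rational(-67, 15327520), Rational(626967, 695)) = Rational(384393967411, 426105056)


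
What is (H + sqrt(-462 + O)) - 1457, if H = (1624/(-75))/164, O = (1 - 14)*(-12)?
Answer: -4480681/3075 + 3*I*sqrt(34) ≈ -1457.1 + 17.493*I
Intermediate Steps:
O = 156 (O = -13*(-12) = 156)
H = -406/3075 (H = (1624*(-1/75))*(1/164) = -1624/75*1/164 = -406/3075 ≈ -0.13203)
(H + sqrt(-462 + O)) - 1457 = (-406/3075 + sqrt(-462 + 156)) - 1457 = (-406/3075 + sqrt(-306)) - 1457 = (-406/3075 + 3*I*sqrt(34)) - 1457 = -4480681/3075 + 3*I*sqrt(34)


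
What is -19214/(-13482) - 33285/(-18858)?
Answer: 19311571/6053418 ≈ 3.1902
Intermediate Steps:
-19214/(-13482) - 33285/(-18858) = -19214*(-1/13482) - 33285*(-1/18858) = 9607/6741 + 1585/898 = 19311571/6053418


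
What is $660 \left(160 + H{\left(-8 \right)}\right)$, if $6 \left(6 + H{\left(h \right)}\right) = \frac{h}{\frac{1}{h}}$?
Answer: $108680$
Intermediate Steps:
$H{\left(h \right)} = -6 + \frac{h^{2}}{6}$ ($H{\left(h \right)} = -6 + \frac{h \frac{1}{\frac{1}{h}}}{6} = -6 + \frac{h h}{6} = -6 + \frac{h^{2}}{6}$)
$660 \left(160 + H{\left(-8 \right)}\right) = 660 \left(160 - \left(6 - \frac{\left(-8\right)^{2}}{6}\right)\right) = 660 \left(160 + \left(-6 + \frac{1}{6} \cdot 64\right)\right) = 660 \left(160 + \left(-6 + \frac{32}{3}\right)\right) = 660 \left(160 + \frac{14}{3}\right) = 660 \cdot \frac{494}{3} = 108680$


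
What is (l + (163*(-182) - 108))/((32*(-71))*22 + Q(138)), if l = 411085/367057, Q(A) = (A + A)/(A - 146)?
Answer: 21856688066/36719281109 ≈ 0.59524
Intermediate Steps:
Q(A) = 2*A/(-146 + A) (Q(A) = (2*A)/(-146 + A) = 2*A/(-146 + A))
l = 411085/367057 (l = 411085*(1/367057) = 411085/367057 ≈ 1.1199)
(l + (163*(-182) - 108))/((32*(-71))*22 + Q(138)) = (411085/367057 + (163*(-182) - 108))/((32*(-71))*22 + 2*138/(-146 + 138)) = (411085/367057 + (-29666 - 108))/(-2272*22 + 2*138/(-8)) = (411085/367057 - 29774)/(-49984 + 2*138*(-1/8)) = -10928344033/(367057*(-49984 - 69/2)) = -10928344033/(367057*(-100037/2)) = -10928344033/367057*(-2/100037) = 21856688066/36719281109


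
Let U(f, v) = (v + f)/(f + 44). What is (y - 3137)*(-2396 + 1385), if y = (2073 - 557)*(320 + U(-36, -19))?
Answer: -953495331/2 ≈ -4.7675e+8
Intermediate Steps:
U(f, v) = (f + v)/(44 + f)
y = 949395/2 (y = (2073 - 557)*(320 + (-36 - 19)/(44 - 36)) = 1516*(320 - 55/8) = 1516*(2505/8) = 949395/2 ≈ 4.7470e+5)
(y - 3137)*(-2396 + 1385) = (949395/2 - 3137)*(-2396 + 1385) = (943121/2)*(-1011) = -953495331/2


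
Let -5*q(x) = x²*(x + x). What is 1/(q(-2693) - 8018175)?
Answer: 5/39020522239 ≈ 1.2814e-10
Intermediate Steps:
q(x) = -2*x³/5 (q(x) = -x²*(x + x)/5 = -x²*2*x/5 = -2*x³/5)
1/(q(-2693) - 8018175) = 1/(-⅖*(-2693)³ - 8018175) = 1/(-⅖*(-19530306557) - 8018175) = 1/(39060613114/5 - 8018175) = 1/(39020522239/5) = 5/39020522239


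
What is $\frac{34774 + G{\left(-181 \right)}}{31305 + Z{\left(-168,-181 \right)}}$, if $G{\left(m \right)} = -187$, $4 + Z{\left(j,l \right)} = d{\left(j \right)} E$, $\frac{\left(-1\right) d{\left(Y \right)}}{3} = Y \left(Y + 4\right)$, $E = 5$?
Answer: $- \frac{34587}{381979} \approx -0.090547$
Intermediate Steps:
$d{\left(Y \right)} = - 3 Y \left(4 + Y\right)$ ($d{\left(Y \right)} = - 3 Y \left(Y + 4\right) = - 3 Y \left(4 + Y\right)$)
$Z{\left(j,l \right)} = -4 - 15 j \left(4 + j\right)$ ($Z{\left(j,l \right)} = -4 + - 3 j \left(4 + j\right) 5 = -4 - 15 j \left(4 + j\right)$)
$\frac{34774 + G{\left(-181 \right)}}{31305 + Z{\left(-168,-181 \right)}} = \frac{34774 - 187}{31305 - \left(4 - 2520 \left(4 - 168\right)\right)} = \frac{34587}{31305 - \left(4 - -413280\right)} = \frac{34587}{31305 - 413284} = \frac{34587}{-381979} = 34587 \left(- \frac{1}{381979}\right) = - \frac{34587}{381979}$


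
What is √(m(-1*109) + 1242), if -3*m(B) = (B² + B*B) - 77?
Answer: I*√6653 ≈ 81.566*I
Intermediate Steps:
m(B) = 77/3 - 2*B²/3 (m(B) = -((B² + B*B) - 77)/3 = -((B² + B²) - 77)/3 = -(2*B² - 77)/3 = -(-77 + 2*B²)/3 = 77/3 - 2*B²/3)
√(m(-1*109) + 1242) = √((77/3 - 2*(-1*109)²/3) + 1242) = √((77/3 - ⅔*(-109)²) + 1242) = √((77/3 - ⅔*11881) + 1242) = √((77/3 - 23762/3) + 1242) = √(-7895 + 1242) = √(-6653) = I*√6653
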